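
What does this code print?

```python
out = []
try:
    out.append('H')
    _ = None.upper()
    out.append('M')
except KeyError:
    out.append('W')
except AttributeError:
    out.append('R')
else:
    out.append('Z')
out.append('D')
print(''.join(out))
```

Execution trace: 'H' (try body) → 'R' (except AttributeError) → 'D' (after the try/except). Output: HRD

Answer: HRD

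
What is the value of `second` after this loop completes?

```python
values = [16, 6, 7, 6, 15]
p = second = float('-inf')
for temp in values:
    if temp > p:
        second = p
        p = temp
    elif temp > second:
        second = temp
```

Second largest (with repeats) in [16, 6, 7, 6, 15]
`second` takes the values: -inf → 6 → 7 → 15

Answer: 15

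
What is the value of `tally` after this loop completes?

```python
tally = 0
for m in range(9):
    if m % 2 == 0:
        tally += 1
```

Count numbers divisible by 2 in range(9)
`tally` takes the values: 0 → 1 → 2 → 3 → 4 → 5

Answer: 5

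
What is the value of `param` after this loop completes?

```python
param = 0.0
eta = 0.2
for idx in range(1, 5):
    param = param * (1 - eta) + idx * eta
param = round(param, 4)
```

Moving average with lr=0.2
`param` takes the values: 0.0 → 0.2 → 0.56 → 1.048 → 1.6384

Answer: 1.6384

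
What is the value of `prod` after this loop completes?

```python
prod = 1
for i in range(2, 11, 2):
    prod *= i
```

Product of even numbers 2 to 10
`prod` takes the values: 1 → 2 → 8 → 48 → 384 → 3840

Answer: 3840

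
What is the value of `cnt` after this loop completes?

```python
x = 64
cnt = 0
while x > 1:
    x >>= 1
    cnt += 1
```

Count right shifts until 1
`cnt` takes the values: 0 → 1 → 2 → 3 → 4 → 5 → 6

Answer: 6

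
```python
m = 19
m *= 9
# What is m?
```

Trace:
`m = 19` → m = 19
`m *= 9` → m = 171
So m = 171

Answer: 171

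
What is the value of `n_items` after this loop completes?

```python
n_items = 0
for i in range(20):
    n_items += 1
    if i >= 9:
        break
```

Loop breaks when i reaches 9, n_items is 10
`n_items` takes the values: 0 → 1 → 2 → 3 → 4 → 5 → 6 → 7 → 8 → 9 → 10

Answer: 10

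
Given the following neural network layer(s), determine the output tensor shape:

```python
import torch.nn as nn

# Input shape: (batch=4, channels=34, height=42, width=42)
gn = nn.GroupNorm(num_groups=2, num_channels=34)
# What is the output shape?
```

Input: (4, 34, 42, 42) -> Output: (4, 34, 42, 42)

Answer: (4, 34, 42, 42)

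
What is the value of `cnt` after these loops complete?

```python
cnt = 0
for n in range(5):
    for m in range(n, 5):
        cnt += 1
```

Upper triangle: 5 + 4 + ... + 1
`cnt` takes the values: 0 → 1 → 2 → 3 → 4 → 5 → 6 → 7 → 8 → 9 → 10 → 11 → 12 → 13 → 14 → 15

Answer: 15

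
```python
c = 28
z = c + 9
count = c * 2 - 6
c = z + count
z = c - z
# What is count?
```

Trace:
`c = 28` → c = 28
`z = c + 9` → z = 37
`count = c * 2 - 6` → count = 50
`c = z + count` → c = 87
`z = c - z` → z = 50
So count = 50

Answer: 50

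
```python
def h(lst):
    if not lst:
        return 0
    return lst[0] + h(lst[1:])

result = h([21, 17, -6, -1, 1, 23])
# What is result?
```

21 + 17 + (-6) + (-1) + 1 + 23 + 0 = 55

Answer: 55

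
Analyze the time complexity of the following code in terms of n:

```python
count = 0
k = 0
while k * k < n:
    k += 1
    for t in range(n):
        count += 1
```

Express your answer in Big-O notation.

Each loop level contributes: √n × n. Multiplying the contributions gives O(n√n).

Answer: O(n√n)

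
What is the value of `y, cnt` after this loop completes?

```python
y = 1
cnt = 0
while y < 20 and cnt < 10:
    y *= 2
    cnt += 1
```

Double until >= 20 or 10 iterations
`y, cnt` takes the values: (1, 0) → (2, 0) → (2, 1) → (4, 1) → (4, 2) → (8, 2) → (8, 3) → (16, 3) → (16, 4) → (32, 4) → (32, 5)

Answer: 32, 5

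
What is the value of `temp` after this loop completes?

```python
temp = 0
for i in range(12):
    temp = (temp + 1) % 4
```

Increment mod 4, 12 times = 0
`temp` takes the values: 0 → 1 → 2 → 3 → 0 → 1 → 2 → 3 → 0 → 1 → 2 → 3 → 0

Answer: 0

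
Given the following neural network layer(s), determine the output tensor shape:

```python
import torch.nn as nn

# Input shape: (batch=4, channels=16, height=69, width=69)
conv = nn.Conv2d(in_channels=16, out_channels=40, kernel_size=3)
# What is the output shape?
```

Input: (4, 16, 69, 69) -> Output: (4, 40, 67, 67)

Answer: (4, 40, 67, 67)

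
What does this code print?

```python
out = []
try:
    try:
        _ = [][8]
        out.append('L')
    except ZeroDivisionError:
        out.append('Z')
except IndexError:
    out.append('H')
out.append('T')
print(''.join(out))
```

Execution trace: 'H' (outer except IndexError) → 'T' (after the try/except). Output: HT

Answer: HT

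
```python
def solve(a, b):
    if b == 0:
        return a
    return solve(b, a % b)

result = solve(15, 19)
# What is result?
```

solve(15, 19) -> solve(19, 15) -> solve(15, 4) -> solve(4, 3) -> solve(3, 1) -> solve(1, 0) -> 1

Answer: 1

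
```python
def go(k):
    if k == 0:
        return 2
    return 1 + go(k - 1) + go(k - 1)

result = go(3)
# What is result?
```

go(k) = 1 + 2·go(k-1), go(0)=2. Closed form: (2+1)·2^3 - 1 = 23.

Answer: 23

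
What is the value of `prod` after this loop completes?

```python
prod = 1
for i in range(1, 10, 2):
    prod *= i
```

Product of 1, 3, 5, ... up to 9
`prod` takes the values: 1 → 3 → 15 → 105 → 945

Answer: 945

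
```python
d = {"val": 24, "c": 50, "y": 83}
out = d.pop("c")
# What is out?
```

Trace:
`d = {"val": 24, "c": 50, "y": 83}` → d = {'val': 24, 'c': 50, 'y': 83}
`out = d.pop("c")` → d = {'val': 24, 'y': 83}; out = 50
So out = 50

Answer: 50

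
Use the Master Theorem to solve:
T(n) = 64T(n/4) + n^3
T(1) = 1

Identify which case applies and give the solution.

a=64, b=4, f(n)=n^3. log_4(64) = 3. Since c=3 = 3, Case 2 applies: T(n) = Θ(n^log_b(a) · log n) = O(n^3 log n).

Answer: O(n^3 log n) - Case 2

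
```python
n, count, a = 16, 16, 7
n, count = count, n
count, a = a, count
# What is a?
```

Trace:
`n, count, a = 16, 16, 7` → n = 16; count = 16; a = 7
`n, count = count, n` → n = 16; count = 16
`count, a = a, count` → count = 7; a = 16
So a = 16

Answer: 16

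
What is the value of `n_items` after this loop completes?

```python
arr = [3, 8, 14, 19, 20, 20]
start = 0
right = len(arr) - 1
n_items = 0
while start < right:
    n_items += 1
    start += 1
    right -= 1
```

Iterations until pointers meet (list length 6)
`n_items` takes the values: 0 → 1 → 2 → 3

Answer: 3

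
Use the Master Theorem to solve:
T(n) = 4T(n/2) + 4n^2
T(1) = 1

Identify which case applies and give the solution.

a=4, b=2, f(n)=4n^2. log_2(4) = 2. Since c=2 = 2, Case 2 applies: T(n) = Θ(n^log_b(a) · log n) = O(n^2 log n).

Answer: O(n^2 log n) - Case 2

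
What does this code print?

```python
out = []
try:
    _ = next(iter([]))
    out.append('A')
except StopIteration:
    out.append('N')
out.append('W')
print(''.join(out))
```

Execution trace: 'N' (except StopIteration) → 'W' (after the try/except). Output: NW

Answer: NW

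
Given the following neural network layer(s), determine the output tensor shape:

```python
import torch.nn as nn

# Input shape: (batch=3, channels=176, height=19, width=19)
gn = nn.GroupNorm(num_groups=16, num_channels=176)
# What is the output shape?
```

Input: (3, 176, 19, 19) -> Output: (3, 176, 19, 19)

Answer: (3, 176, 19, 19)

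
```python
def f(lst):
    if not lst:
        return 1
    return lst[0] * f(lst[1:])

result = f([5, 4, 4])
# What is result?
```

Product over [5, 4, 4] = 5 * 4 * 4 = 80

Answer: 80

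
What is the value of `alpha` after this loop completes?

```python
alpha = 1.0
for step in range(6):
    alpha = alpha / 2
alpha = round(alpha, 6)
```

Halving LR 6 times: 1 / 2^6
`alpha` takes the values: 1.0 → 0.5 → 0.25 → 0.125 → 0.0625 → 0.03125 → 0.015625

Answer: 0.015625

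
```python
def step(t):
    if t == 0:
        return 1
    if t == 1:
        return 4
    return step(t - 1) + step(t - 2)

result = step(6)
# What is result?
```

Build up from base cases: step(0)=1, step(1)=4, step(2)=5, step(3)=9, step(4)=14, step(5)=23, step(6)=37

Answer: 37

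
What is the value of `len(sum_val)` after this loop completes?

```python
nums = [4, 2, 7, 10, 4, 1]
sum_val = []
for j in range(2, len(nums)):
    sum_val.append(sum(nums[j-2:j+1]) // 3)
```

Number of 3-element averages
`sum_val` takes the values: [] → [4] → [4, 6] → [4, 6, 7] → [4, 6, 7, 5]
So `len(sum_val)` = 4

Answer: 4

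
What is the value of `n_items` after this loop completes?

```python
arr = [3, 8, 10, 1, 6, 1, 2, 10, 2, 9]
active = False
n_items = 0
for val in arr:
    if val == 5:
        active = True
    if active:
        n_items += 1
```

Count elements after first 5 in [3, 8, 10, 1, 6, 1, 2, 10, 2, 9]
`n_items` takes the values: 0

Answer: 0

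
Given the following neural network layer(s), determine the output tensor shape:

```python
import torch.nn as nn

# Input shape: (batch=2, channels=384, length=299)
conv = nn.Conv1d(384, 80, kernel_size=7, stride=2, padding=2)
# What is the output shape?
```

Input: (2, 384, 299) -> Output: (2, 80, 149)

Answer: (2, 80, 149)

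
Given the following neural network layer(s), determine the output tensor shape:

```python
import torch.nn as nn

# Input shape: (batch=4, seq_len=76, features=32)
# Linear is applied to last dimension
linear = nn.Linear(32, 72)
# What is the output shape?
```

Input: (4, 76, 32) -> Output: (4, 76, 72)

Answer: (4, 76, 72)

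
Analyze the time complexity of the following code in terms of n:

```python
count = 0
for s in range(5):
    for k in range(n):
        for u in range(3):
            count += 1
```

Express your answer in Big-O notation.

Each loop level contributes: 1 × n × 1. Multiplying the contributions gives O(n).

Answer: O(n)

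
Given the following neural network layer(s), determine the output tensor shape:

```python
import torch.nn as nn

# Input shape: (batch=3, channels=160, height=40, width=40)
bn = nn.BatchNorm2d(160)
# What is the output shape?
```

Input: (3, 160, 40, 40) -> Output: (3, 160, 40, 40)

Answer: (3, 160, 40, 40)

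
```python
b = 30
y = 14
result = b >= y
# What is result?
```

Trace:
`b = 30` → b = 30
`y = 14` → y = 14
`result = b >= y` → result = True
So result = True

Answer: True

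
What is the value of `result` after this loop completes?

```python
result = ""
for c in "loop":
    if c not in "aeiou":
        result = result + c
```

Remove vowels from 'loop'
`result` takes the values: "" → "l" → "lp"

Answer: "lp"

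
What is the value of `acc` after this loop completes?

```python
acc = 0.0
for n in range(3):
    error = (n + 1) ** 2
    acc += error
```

Sum of squared losses 1² + 2² + ... + 3²
`acc` takes the values: 0.0 → 1.0 → 5.0 → 14.0

Answer: 14.0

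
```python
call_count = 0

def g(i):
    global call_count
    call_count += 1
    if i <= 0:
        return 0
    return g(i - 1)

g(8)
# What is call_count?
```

Linear recursion stepping by 1: 9 calls from i=8 down to ≤0.

Answer: 9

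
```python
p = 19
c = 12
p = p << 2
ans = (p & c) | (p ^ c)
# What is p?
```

Trace:
`p = 19` → p = 19
`c = 12` → c = 12
`p = p << 2` → p = 76
`ans = (p & c) | (p ^ c)` → ans = 76
So p = 76

Answer: 76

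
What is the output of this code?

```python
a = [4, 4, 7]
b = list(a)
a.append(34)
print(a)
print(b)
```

Key concept: list() constructor creates copy.
Step by step:
`a = [4, 4, 7]` → a = [4, 4, 7]
`b = list(a)` → b = [4, 4, 7]
`a.append(34)` → a = [4, 4, 7, 34]
`print(a)` → prints [4, 4, 7, 34]
`print(b)` → prints [4, 4, 7]

Answer:
[4, 4, 7, 34]
[4, 4, 7]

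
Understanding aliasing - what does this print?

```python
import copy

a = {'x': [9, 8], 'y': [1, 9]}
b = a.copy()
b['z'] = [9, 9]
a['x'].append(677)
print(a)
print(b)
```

Key concept: shallow copy of dict with mutable values.
Step by step:
`a = {'x': [9, 8], 'y': [1, 9]}` → a = {'x': [9, 8], 'y': [1, 9]}
`b = a.copy()` → b = {'x': [9, 8], 'y': [1, 9]}
`b['z'] = [9, 9]` → b = {'x': [9, 8], 'y': [1, 9], 'z': [9, 9]}
`a['x'].append(677)` → a = {'x': [9, 8, 677], 'y': [1, 9]}; b = {'x': [9, 8, 677], 'y': [1, 9], 'z': [9, 9]}
`print(a)` → prints {'x': [9, 8, 677], 'y': [1, 9]}
`print(b)` → prints {'x': [9, 8, 677], 'y': [1, 9], 'z': [9, 9]}

Answer:
{'x': [9, 8, 677], 'y': [1, 9]}
{'x': [9, 8, 677], 'y': [1, 9], 'z': [9, 9]}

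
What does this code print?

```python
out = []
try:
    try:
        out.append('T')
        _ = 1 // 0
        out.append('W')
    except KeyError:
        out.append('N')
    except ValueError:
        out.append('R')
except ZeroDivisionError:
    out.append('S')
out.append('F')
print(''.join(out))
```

Execution trace: 'T' (try body) → 'S' (outer except ZeroDivisionError) → 'F' (after the try/except). Output: TSF

Answer: TSF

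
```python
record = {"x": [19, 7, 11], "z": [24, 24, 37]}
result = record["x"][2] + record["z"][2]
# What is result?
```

Trace:
`record = {"x": [19, 7, 11], "z": [24, 24, 37]}` → record = {'x': [19, 7, 11], 'z': [24, 24, 37]}
`result = record["x"][2] + record["z"][2]` → result = 48
So result = 48

Answer: 48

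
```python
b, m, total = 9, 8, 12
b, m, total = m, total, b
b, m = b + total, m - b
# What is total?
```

Trace:
`b, m, total = 9, 8, 12` → b = 9; m = 8; total = 12
`b, m, total = m, total, b` → b = 8; m = 12; total = 9
`b, m = b + total, m - b` → b = 17; m = 4
So total = 9

Answer: 9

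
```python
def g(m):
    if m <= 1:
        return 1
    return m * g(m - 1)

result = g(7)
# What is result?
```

g(7) = 7 * 6 * 5 * 4 * 3 * 2 * 1 = 5040

Answer: 5040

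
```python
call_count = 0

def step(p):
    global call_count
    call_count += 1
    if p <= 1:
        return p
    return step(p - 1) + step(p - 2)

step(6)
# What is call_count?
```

Calls(p) = 1 + Calls(p-1) + Calls(p-2); Calls(0)=Calls(1)=1. For p=6 this gives 25.

Answer: 25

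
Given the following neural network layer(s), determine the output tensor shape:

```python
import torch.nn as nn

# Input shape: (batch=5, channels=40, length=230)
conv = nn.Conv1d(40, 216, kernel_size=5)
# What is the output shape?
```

Input: (5, 40, 230) -> Output: (5, 216, 226)

Answer: (5, 216, 226)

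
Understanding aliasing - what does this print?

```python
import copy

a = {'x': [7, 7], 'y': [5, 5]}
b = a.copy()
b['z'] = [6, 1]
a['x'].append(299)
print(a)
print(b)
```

Key concept: shallow copy of dict with mutable values.
Step by step:
`a = {'x': [7, 7], 'y': [5, 5]}` → a = {'x': [7, 7], 'y': [5, 5]}
`b = a.copy()` → b = {'x': [7, 7], 'y': [5, 5]}
`b['z'] = [6, 1]` → b = {'x': [7, 7], 'y': [5, 5], 'z': [6, 1]}
`a['x'].append(299)` → a = {'x': [7, 7, 299], 'y': [5, 5]}; b = {'x': [7, 7, 299], 'y': [5, 5], 'z': [6, 1]}
`print(a)` → prints {'x': [7, 7, 299], 'y': [5, 5]}
`print(b)` → prints {'x': [7, 7, 299], 'y': [5, 5], 'z': [6, 1]}

Answer:
{'x': [7, 7, 299], 'y': [5, 5]}
{'x': [7, 7, 299], 'y': [5, 5], 'z': [6, 1]}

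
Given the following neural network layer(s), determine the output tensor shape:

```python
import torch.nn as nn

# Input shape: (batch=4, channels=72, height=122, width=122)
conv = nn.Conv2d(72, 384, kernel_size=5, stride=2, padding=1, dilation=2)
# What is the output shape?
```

Input: (4, 72, 122, 122) -> Output: (4, 384, 58, 58)

Answer: (4, 384, 58, 58)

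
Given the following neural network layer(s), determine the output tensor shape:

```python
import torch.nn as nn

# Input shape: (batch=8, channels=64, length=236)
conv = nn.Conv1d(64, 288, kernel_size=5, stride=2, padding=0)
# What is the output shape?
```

Input: (8, 64, 236) -> Output: (8, 288, 116)

Answer: (8, 288, 116)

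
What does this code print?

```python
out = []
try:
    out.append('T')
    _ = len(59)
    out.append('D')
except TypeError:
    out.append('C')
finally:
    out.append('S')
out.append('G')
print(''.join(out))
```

Execution trace: 'T' (try body) → 'C' (except TypeError) → 'S' (finally) → 'G' (after the try/except). Output: TCSG

Answer: TCSG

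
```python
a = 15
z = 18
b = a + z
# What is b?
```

Trace:
`a = 15` → a = 15
`z = 18` → z = 18
`b = a + z` → b = 33
So b = 33

Answer: 33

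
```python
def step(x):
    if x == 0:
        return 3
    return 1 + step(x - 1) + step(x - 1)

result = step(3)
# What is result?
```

step(x) = 1 + 2·step(x-1), step(0)=3. Closed form: (3+1)·2^3 - 1 = 31.

Answer: 31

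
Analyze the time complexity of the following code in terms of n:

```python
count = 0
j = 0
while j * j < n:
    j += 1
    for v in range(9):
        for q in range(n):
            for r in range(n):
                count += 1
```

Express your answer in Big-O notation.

Each loop level contributes: √n × 1 × n × n. Multiplying the contributions gives O(n^2√n).

Answer: O(n^2√n)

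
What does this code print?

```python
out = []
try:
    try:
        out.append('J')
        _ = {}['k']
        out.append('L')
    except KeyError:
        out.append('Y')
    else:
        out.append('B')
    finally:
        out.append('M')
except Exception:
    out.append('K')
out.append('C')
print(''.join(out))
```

Execution trace: 'J' (inner try body) → 'Y' (inner except KeyError) → 'M' (inner finally) → 'C' (after the try/except). Output: JYMC

Answer: JYMC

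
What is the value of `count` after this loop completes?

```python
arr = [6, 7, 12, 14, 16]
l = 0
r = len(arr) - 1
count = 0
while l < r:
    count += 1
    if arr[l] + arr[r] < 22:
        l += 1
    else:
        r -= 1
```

Steps to find pair summing to 22
`count` takes the values: 0 → 1 → 2 → 3 → 4

Answer: 4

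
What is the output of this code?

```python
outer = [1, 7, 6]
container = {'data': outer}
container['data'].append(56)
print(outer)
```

Key concept: dict holds reference to list.
Step by step:
`outer = [1, 7, 6]` → outer = [1, 7, 6]
`container = {'data': outer}` → container = {'data': [1, 7, 6]}
`container['data'].append(56)` → outer = [1, 7, 6, 56]; container = {'data': [1, 7, 6, 56]}
`print(outer)` → prints [1, 7, 6, 56]

Answer: [1, 7, 6, 56]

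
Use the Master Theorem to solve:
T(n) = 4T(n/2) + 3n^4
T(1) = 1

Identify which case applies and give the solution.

a=4, b=2, f(n)=3n^4. log_2(4) = 2. Since c=4 > 2 and the regularity condition holds (4(n/2)^4 = (4/2^4)n^4 with 4/2^4 < 1), Case 3 applies: T(n) = Θ(f(n)) = O(n^4).

Answer: O(n^4) - Case 3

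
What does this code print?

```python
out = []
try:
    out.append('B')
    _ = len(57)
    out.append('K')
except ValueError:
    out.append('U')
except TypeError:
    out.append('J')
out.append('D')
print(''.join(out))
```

Execution trace: 'B' (try body) → 'J' (except TypeError) → 'D' (after the try/except). Output: BJD

Answer: BJD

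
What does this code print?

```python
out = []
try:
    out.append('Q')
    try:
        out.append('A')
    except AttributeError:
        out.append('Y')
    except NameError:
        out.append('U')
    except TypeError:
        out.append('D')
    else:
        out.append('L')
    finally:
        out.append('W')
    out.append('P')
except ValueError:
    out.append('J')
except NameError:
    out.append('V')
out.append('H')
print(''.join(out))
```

Execution trace: 'Q' (try body) → 'A' (inner try body, no exception) → 'L' (inner else) → 'W' (inner finally) → 'P' (try body, no exception) → 'H' (after the try/except). Output: QALWPH

Answer: QALWPH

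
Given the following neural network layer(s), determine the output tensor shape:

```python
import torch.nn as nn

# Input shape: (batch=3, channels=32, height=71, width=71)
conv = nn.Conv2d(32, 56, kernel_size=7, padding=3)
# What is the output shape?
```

Input: (3, 32, 71, 71) -> Output: (3, 56, 71, 71)

Answer: (3, 56, 71, 71)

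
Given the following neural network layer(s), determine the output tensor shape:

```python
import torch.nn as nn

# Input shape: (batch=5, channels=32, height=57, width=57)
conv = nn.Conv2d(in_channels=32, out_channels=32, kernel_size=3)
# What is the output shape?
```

Input: (5, 32, 57, 57) -> Output: (5, 32, 55, 55)

Answer: (5, 32, 55, 55)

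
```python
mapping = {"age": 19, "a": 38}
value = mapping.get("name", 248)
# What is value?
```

Trace:
`mapping = {"age": 19, "a": 38}` → mapping = {'age': 19, 'a': 38}
`value = mapping.get("name", 248)` → value = 248
So value = 248

Answer: 248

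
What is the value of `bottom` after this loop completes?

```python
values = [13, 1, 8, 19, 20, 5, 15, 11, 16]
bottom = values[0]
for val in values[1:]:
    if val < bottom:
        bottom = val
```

Minimum of [13, 1, 8, 19, 20, 5, 15, 11, 16]
`bottom` takes the values: 13 → 1

Answer: 1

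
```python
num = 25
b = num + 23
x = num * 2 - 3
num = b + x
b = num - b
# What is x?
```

Trace:
`num = 25` → num = 25
`b = num + 23` → b = 48
`x = num * 2 - 3` → x = 47
`num = b + x` → num = 95
`b = num - b` → b = 47
So x = 47

Answer: 47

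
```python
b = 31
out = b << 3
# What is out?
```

Trace:
`b = 31` → b = 31
`out = b << 3` → out = 248
So out = 248

Answer: 248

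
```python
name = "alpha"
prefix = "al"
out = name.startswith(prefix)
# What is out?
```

Trace:
`name = "alpha"` → name = 'alpha'
`prefix = "al"` → prefix = 'al'
`out = name.startswith(prefix)` → out = True
So out = True

Answer: True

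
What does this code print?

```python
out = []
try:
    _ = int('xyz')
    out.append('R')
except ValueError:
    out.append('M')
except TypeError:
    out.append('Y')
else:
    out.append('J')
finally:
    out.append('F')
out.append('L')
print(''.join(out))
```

Execution trace: 'M' (except ValueError) → 'F' (finally) → 'L' (after the try/except). Output: MFL

Answer: MFL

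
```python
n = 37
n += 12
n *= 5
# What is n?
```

Trace:
`n = 37` → n = 37
`n += 12` → n = 49
`n *= 5` → n = 245
So n = 245

Answer: 245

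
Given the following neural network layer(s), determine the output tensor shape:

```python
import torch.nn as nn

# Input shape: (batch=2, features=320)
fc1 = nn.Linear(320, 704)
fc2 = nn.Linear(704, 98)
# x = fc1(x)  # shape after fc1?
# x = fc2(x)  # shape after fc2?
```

Input: (2, 320) -> after fc1: (2, 704) -> Output: (2, 98)

Answer: (2, 98)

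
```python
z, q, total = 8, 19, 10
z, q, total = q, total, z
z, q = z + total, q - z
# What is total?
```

Trace:
`z, q, total = 8, 19, 10` → z = 8; q = 19; total = 10
`z, q, total = q, total, z` → z = 19; q = 10; total = 8
`z, q = z + total, q - z` → z = 27; q = -9
So total = 8

Answer: 8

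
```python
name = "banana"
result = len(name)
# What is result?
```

Trace:
`name = "banana"` → name = 'banana'
`result = len(name)` → result = 6
So result = 6

Answer: 6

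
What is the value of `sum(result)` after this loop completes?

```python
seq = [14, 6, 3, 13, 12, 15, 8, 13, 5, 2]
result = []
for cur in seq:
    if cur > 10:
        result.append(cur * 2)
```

Sum of doubled values > 10
`result` takes the values: [] → [28] → [28, 26] → [28, 26, 24] → [28, 26, 24, 30] → [28, 26, 24, 30, 26]
So `sum(result)` = 134

Answer: 134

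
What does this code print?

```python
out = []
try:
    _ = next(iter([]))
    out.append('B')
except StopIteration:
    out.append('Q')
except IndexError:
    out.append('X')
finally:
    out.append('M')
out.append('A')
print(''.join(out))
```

Execution trace: 'Q' (except StopIteration) → 'M' (finally) → 'A' (after the try/except). Output: QMA

Answer: QMA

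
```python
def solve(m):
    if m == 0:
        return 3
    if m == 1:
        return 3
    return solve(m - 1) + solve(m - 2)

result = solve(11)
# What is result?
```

Build up from base cases: solve(0)=3, solve(1)=3, solve(2)=6, solve(3)=9, solve(4)=15, solve(5)=24, solve(6)=39, ..., solve(11)=432

Answer: 432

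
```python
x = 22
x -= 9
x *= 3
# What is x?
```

Trace:
`x = 22` → x = 22
`x -= 9` → x = 13
`x *= 3` → x = 39
So x = 39

Answer: 39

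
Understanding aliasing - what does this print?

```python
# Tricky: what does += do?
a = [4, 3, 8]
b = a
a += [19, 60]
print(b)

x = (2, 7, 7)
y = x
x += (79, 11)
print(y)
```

Key concept: += behavior differs for mutable vs immutable.
Step by step:
`a = [4, 3, 8]` → a = [4, 3, 8]
`b = a` → b = [4, 3, 8] (same object as a)
`a += [19, 60]` → a = [4, 3, 8, 19, 60] (same object as b); b = [4, 3, 8, 19, 60] (same object as a)
`print(b)` → prints [4, 3, 8, 19, 60]
`x = (2, 7, 7)` → x = (2, 7, 7)
`y = x` → y = (2, 7, 7)
`x += (79, 11)` → x = (2, 7, 7, 79, 11)
`print(y)` → prints (2, 7, 7)

Answer:
[4, 3, 8, 19, 60]
(2, 7, 7)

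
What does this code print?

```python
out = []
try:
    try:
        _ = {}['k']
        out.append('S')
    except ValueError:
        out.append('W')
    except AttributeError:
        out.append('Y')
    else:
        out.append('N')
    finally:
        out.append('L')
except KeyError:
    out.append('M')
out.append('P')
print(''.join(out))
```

Execution trace: 'L' (finally) → 'M' (outer except KeyError) → 'P' (after the try/except). Output: LMP

Answer: LMP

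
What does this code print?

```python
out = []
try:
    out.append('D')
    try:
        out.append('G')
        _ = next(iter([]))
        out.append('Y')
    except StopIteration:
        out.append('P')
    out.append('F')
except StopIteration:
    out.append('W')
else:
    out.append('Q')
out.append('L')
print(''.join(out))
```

Execution trace: 'D' (try body) → 'G' (inner try body) → 'P' (inner except StopIteration) → 'F' (try body, no exception) → 'Q' (else) → 'L' (after the try/except). Output: DGPFQL

Answer: DGPFQL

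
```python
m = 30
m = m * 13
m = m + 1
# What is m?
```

Trace:
`m = 30` → m = 30
`m = m * 13` → m = 390
`m = m + 1` → m = 391
So m = 391

Answer: 391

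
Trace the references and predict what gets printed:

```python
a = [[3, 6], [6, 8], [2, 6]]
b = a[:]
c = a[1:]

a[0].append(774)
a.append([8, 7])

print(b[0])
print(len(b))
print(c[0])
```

Key concept: slice with nested mutation.
Step by step:
`a = [[3, 6], [6, 8], [2, 6]]` → a = [[3, 6], [6, 8], [2, 6]]
`b = a[:]` → b = [[3, 6], [6, 8], [2, 6]]
`c = a[1:]` → c = [[6, 8], [2, 6]]
`a[0].append(774)` → a = [[3, 6, 774], [6, 8], [2, 6]]; b = [[3, 6, 774], [6, 8], [2, 6]]
`a.append([8, 7])` → a = [[3, 6, 774], [6, 8], [2, 6], [8, 7]]
`print(b[0])` → prints [3, 6, 774]
`print(len(b))` → prints 3
`print(c[0])` → prints [6, 8]

Answer:
[3, 6, 774]
3
[6, 8]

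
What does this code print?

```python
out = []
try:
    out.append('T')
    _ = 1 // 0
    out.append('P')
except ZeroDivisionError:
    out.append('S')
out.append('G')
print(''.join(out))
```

Execution trace: 'T' (try body) → 'S' (except ZeroDivisionError) → 'G' (after the try/except). Output: TSG

Answer: TSG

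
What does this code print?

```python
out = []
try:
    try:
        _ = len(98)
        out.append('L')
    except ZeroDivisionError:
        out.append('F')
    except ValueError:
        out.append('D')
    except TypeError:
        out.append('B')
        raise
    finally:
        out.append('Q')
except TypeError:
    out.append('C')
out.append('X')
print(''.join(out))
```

Execution trace: 'B' (inner except TypeError) → 'Q' (inner finally) → 'C' (outer except TypeError) → 'X' (after the try/except). Output: BQCX

Answer: BQCX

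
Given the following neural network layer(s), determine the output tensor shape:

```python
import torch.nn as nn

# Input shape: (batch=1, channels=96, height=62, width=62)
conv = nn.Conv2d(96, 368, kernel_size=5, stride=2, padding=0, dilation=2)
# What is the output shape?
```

Input: (1, 96, 62, 62) -> Output: (1, 368, 27, 27)

Answer: (1, 368, 27, 27)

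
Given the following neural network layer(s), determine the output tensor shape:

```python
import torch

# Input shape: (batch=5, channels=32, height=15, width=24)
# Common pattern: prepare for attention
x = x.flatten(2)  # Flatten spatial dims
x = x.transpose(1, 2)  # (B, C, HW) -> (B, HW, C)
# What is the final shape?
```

Input: (5, 32, 15, 24) -> after flatten(2): (5, 32, 360) -> Output: (5, 360, 32)

Answer: (5, 360, 32)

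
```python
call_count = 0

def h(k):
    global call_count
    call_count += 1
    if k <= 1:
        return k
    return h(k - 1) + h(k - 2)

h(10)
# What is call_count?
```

Calls(k) = 1 + Calls(k-1) + Calls(k-2); Calls(0)=Calls(1)=1. For k=10 this gives 177.

Answer: 177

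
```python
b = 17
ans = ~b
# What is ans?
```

Trace:
`b = 17` → b = 17
`ans = ~b` → ans = -18
So ans = -18

Answer: -18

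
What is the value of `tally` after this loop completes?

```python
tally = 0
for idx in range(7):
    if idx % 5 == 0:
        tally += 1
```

Count numbers divisible by 5 in range(7)
`tally` takes the values: 0 → 1 → 2

Answer: 2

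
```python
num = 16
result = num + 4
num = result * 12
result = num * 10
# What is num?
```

Trace:
`num = 16` → num = 16
`result = num + 4` → result = 20
`num = result * 12` → num = 240
`result = num * 10` → result = 2400
So num = 240

Answer: 240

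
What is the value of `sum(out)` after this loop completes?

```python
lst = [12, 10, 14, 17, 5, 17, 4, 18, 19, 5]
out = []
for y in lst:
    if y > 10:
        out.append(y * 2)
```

Sum of doubled values > 10
`out` takes the values: [] → [24] → [24, 28] → [24, 28, 34] → [24, 28, 34, 34] → [24, 28, 34, 34, 36] → [24, 28, 34, 34, 36, 38]
So `sum(out)` = 194

Answer: 194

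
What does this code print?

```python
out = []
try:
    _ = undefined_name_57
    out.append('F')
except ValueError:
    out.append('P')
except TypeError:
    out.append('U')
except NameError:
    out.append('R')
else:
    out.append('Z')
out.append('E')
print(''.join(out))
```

Execution trace: 'R' (except NameError) → 'E' (after the try/except). Output: RE

Answer: RE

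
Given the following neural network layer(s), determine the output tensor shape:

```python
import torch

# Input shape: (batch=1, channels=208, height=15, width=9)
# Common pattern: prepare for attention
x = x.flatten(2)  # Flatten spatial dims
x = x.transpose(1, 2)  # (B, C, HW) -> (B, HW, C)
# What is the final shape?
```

Input: (1, 208, 15, 9) -> after flatten(2): (1, 208, 135) -> Output: (1, 135, 208)

Answer: (1, 135, 208)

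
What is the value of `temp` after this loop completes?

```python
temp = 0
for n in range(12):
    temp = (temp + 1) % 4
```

Increment mod 4, 12 times = 0
`temp` takes the values: 0 → 1 → 2 → 3 → 0 → 1 → 2 → 3 → 0 → 1 → 2 → 3 → 0

Answer: 0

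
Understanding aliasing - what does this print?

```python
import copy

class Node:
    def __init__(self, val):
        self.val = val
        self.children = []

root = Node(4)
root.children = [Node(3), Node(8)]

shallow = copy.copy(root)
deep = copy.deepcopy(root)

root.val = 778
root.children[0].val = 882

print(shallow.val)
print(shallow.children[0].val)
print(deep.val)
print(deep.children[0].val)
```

Key concept: deep copy with custom objects.
Step by step:
`root = Node(4)` → root = Node(val=4, children=[])
`root.children = [Node(3), Node(8)]` → root = Node(val=4, children=[Node(val=3, children=[]), Node(val=8, children=[])])
`shallow = copy.copy(root)` → shallow = Node(val=4, children=[Node(val=3, children=[]), Node(val=8, children=[])])
`deep = copy.deepcopy(root)` → deep = Node(val=4, children=[Node(val=3, children=[]), Node(val=8, children=[])])
`root.val = 778` → root = Node(val=778, children=[Node(val=3, children=[]), Node(val=8, children=[])])
`root.children[0].val = 882` → root = Node(val=778, children=[Node(val=882, children=[]), Node(val=8, children=[])]); shallow = Node(val=4, children=[Node(val=882, children=[]), Node(val=8, children=[])])
`print(shallow.val)` → prints 4
`print(shallow.children[0].val)` → prints 882
`print(deep.val)` → prints 4
`print(deep.children[0].val)` → prints 3

Answer:
4
882
4
3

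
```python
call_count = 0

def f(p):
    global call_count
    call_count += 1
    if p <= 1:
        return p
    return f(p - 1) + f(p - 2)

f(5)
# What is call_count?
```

Calls(p) = 1 + Calls(p-1) + Calls(p-2); Calls(0)=Calls(1)=1. For p=5 this gives 15.

Answer: 15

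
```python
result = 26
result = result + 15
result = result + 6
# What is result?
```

Trace:
`result = 26` → result = 26
`result = result + 15` → result = 41
`result = result + 6` → result = 47
So result = 47

Answer: 47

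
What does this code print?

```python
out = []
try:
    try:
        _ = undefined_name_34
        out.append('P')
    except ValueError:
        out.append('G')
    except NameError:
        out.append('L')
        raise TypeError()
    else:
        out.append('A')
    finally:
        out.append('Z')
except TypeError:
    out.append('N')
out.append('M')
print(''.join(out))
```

Execution trace: 'L' (inner except NameError) → 'Z' (inner finally) → 'N' (outer except TypeError) → 'M' (after the try/except). Output: LZNM

Answer: LZNM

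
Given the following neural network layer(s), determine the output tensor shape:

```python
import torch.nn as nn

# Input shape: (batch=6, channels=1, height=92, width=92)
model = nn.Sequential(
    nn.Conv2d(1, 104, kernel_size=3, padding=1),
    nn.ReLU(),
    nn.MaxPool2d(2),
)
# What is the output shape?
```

Input: (6, 1, 92, 92) -> after Conv2d: (6, 104, 92, 92) -> after ReLU: (6, 104, 92, 92) -> Output: (6, 104, 46, 46)

Answer: (6, 104, 46, 46)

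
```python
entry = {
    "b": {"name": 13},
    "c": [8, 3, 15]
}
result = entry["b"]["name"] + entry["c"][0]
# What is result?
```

Trace:
`entry = { ...` → entry = {'b': {'name': 13}, 'c': [8, 3, 15]}
`result = entry["b"]["name"] + entry["c"][0]` → result = 21
So result = 21

Answer: 21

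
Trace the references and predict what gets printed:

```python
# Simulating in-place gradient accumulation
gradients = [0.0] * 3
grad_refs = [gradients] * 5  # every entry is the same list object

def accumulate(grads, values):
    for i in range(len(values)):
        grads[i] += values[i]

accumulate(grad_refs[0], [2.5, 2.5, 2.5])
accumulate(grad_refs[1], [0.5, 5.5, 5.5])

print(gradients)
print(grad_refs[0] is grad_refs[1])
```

Key concept: gradient accumulation aliasing.
Step by step:
`gradients = [0.0] * 3` → gradients = [0.0, 0.0, 0.0]
`grad_refs = [gradients] * 5` → grad_refs = [[0.0, 0.0, 0.0], [0.0, 0.0, 0.0], [0.0, 0.0, 0.0], [0.0, 0.0, 0.0], [0.0, 0.0, 0.0]]
`accumulate(grad_refs[0], [2.5, 2.5, 2.5])` → gradients = [2.5, 2.5, 2.5]; grad_refs = [[2.5, 2.5, 2.5], [2.5, 2.5, 2.5], [2.5, 2.5, 2.5], [2.5, 2.5, 2.5], [2.5, 2.5, 2.5]]
`accumulate(grad_refs[1], [0.5, 5.5, 5.5])` → gradients = [3.0, 8.0, 8.0]; grad_refs = [[3.0, 8.0, 8.0], [3.0, 8.0, 8.0], [3.0, 8.0, 8.0], [3.0, 8.0, 8.0], [3.0, 8.0, 8.0]]
`print(gradients)` → prints [3.0, 8.0, 8.0]
`print(grad_refs[0] is grad_refs[1])` → prints True

Answer:
[3.0, 8.0, 8.0]
True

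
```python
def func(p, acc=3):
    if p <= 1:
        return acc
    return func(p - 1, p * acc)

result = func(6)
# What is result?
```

Accumulator trace (n, acc): (6, 3) -> (5, 18) -> (4, 90) -> (3, 360) -> (2, 1080) -> (1, 2160) -> return 2160

Answer: 2160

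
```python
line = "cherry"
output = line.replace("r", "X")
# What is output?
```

Trace:
`line = "cherry"` → line = 'cherry'
`output = line.replace("r", "X")` → output = 'cheXXy'
So output = 'cheXXy'

Answer: 'cheXXy'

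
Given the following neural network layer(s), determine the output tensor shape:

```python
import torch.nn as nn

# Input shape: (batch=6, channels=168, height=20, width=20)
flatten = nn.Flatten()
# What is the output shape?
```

Input: (6, 168, 20, 20) -> Output: (6, 67200)

Answer: (6, 67200)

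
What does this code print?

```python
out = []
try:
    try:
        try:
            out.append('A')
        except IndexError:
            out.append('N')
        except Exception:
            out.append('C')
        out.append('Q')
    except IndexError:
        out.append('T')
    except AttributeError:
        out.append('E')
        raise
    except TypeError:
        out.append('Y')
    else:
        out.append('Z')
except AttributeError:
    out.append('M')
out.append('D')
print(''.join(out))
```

Execution trace: 'A' (inner try body, no exception) → 'Q' (try body, no exception) → 'Z' (else) → 'D' (after the try/except). Output: AQZD

Answer: AQZD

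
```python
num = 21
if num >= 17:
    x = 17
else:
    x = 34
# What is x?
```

Trace:
`num = 21` → num = 21
`if num >= 17: ...` → num >= 17 is True → x = 17
So x = 17

Answer: 17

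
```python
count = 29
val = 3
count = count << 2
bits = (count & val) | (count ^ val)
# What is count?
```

Trace:
`count = 29` → count = 29
`val = 3` → val = 3
`count = count << 2` → count = 116
`bits = (count & val) | (count ^ val)` → bits = 119
So count = 116

Answer: 116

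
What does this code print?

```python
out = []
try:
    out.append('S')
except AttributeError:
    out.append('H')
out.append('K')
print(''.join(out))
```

Execution trace: 'S' (try body, no exception) → 'K' (after the try/except). Output: SK

Answer: SK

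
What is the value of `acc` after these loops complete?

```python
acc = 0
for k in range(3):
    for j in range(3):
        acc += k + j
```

Sum of all k+j for k,j in 3x3
`acc` takes the values: 0 → 1 → 3 → 4 → 6 → 9 → 11 → 14 → 18

Answer: 18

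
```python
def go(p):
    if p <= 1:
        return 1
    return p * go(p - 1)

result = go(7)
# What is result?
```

go(7) = 7 * 6 * 5 * 4 * 3 * 2 * 1 = 5040

Answer: 5040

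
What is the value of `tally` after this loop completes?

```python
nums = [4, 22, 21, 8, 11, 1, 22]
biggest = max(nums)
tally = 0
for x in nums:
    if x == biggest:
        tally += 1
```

Count of max value 22 in [4, 22, 21, 8, 11, 1, 22]
`tally` takes the values: 0 → 1 → 2

Answer: 2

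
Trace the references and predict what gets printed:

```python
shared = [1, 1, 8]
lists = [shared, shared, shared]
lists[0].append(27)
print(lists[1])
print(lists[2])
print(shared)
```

Key concept: list of same reference.
Step by step:
`shared = [1, 1, 8]` → shared = [1, 1, 8]
`lists = [shared, shared, shared]` → lists = [[1, 1, 8], [1, 1, 8], [1, 1, 8]]
`lists[0].append(27)` → shared = [1, 1, 8, 27]; lists = [[1, 1, 8, 27], [1, 1, 8, 27], [1, 1, 8, 27]]
`print(lists[1])` → prints [1, 1, 8, 27]
`print(lists[2])` → prints [1, 1, 8, 27]
`print(shared)` → prints [1, 1, 8, 27]

Answer:
[1, 1, 8, 27]
[1, 1, 8, 27]
[1, 1, 8, 27]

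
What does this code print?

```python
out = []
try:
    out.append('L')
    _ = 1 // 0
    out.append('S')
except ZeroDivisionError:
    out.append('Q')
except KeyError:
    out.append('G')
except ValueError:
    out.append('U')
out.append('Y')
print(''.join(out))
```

Execution trace: 'L' (try body) → 'Q' (except ZeroDivisionError) → 'Y' (after the try/except). Output: LQY

Answer: LQY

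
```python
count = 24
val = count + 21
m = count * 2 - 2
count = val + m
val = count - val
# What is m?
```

Trace:
`count = 24` → count = 24
`val = count + 21` → val = 45
`m = count * 2 - 2` → m = 46
`count = val + m` → count = 91
`val = count - val` → val = 46
So m = 46

Answer: 46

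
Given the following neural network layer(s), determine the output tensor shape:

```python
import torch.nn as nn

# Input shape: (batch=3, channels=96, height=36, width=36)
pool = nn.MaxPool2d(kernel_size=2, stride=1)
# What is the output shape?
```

Input: (3, 96, 36, 36) -> Output: (3, 96, 35, 35)

Answer: (3, 96, 35, 35)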